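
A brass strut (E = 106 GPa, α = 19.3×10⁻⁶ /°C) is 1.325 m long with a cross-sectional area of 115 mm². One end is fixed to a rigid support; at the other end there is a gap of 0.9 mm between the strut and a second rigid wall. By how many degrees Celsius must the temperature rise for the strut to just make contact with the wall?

The gap closes when αΔT L = 0.9 mm, since the strut is still unstressed at that instant.
So ΔT = g/(αL) = 0.9/(19.3×10⁻⁶ × 1325) = 35.19 °C.

ΔT ≈ 35.2 °C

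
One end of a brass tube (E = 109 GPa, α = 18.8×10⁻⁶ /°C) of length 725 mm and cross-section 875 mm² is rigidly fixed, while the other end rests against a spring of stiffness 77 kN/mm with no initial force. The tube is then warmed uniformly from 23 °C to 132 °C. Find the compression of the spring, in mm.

δ ≈ 0.937 mm

The unrestrained thermal change is αΔT L = 18.8×10⁻⁶ × 109 × 725 = 1.486 mm.
Let P be the compressive force at the spring. The tube shortens elastically by PL/(AE) and the spring compresses by P/k; together these equal δ_free.
P [ L/(AE) + 1/k ] = δ_free → P [ 725/(875×109×10³) + 1/(77×10³) ] = 1.486.
P = 1.486 / 2.059×10⁻⁵ = 72160 N.
Spring compression = P/k = 72160/(77×10³) = 0.9371 mm.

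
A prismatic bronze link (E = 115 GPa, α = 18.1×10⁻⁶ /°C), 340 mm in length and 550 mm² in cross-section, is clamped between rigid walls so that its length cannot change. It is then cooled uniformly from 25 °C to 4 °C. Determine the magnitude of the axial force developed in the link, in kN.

P ≈ 24 kN (tensile)

The ends cannot move, so σ = EαΔT = 115×10³ × 18.1×10⁻⁶ × 21 = 43.71 MPa.
P = AEαΔT = 550 × 115×10³ × 18.1×10⁻⁶ × 21 = 24.04 kN (tensile).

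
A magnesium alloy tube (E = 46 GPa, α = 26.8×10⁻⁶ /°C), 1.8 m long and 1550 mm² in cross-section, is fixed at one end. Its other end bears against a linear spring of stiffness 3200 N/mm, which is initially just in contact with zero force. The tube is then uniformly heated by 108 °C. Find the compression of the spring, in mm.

δ ≈ 4.82 mm

If the spring were absent the tube would lengthen by αΔT L = 26.8×10⁻⁶ × 108 × 1800 = 5.21 mm.
With a force P in the spring, the elastic change of the tube is PL/(AE) and that of the spring is P/k; compatibility requires their sum to equal δ_free.
P [ L/(AE) + 1/k ] = δ_free → P [ 1800/(1550×46×10³) + 1/(3200) ] = 5.21.
P = 5.21 / 0.0003377 = 15430 N.
Spring compression = P/k = 15430/(3200) = 4.82 mm.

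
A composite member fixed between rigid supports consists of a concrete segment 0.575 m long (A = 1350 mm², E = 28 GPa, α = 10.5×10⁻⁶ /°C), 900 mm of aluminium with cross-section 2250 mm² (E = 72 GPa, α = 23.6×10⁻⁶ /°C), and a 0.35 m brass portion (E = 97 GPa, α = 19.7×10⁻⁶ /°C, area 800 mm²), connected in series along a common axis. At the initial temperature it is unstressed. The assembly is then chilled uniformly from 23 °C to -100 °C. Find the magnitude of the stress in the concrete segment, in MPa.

With the walls removed the bar would change length by δ_free = Σ αᵢΔT Lᵢ = 10.5×10⁻⁶×123×575 + 23.6×10⁻⁶×123×900 + 19.7×10⁻⁶×123×350 = 4.203 mm.
The walls prevent any net length change, so an axial force P (same in every segment) develops. Compatibility: P · Σ Lᵢ/(AᵢEᵢ) = δ_free.
The series flexibility is Σ Lᵢ/(AᵢEᵢ) = 575/(1350×28×10³) + 900/(2250×72×10³) + 350/(800×97×10³) = 2.528×10⁻⁵ mm/N.
P = 4.203 / 2.528×10⁻⁵ = 166300 N = 166.3 kN, tensile.
σ_{concrete} = P / A = 166300 / 1350 = 123.2 MPa.

σ ≈ 123 MPa (tensile)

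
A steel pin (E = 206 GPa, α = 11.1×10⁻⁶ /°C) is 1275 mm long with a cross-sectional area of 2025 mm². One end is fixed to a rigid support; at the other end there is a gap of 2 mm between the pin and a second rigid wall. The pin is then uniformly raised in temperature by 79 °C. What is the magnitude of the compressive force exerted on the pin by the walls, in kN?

P ≈ 0 kN

Free thermal elongation = αΔT L = 11.1×10⁻⁶ × 79 × 1275 = 1.118 mm.
This is smaller than the 2 mm clearance, so the pin expands freely without reaching the stop — the stress is zero.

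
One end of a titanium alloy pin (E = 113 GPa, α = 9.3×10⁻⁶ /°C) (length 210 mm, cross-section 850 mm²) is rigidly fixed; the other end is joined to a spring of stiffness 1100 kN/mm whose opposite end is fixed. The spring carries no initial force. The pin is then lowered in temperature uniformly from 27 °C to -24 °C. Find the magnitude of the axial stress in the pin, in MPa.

The unrestrained thermal change is αΔT L = 9.3×10⁻⁶ × 51 × 210 = 0.0996 mm.
Let P be the tensile force in the spring. The pin extends elastically by PL/(AE) and the spring stretches by P/k; together these equal δ_free.
So P = δ_free / [L/(AE) + 1/k] = 0.0996 / [ 210/(850×113×10³) + 1/(1100×10³) ].
P = 0.0996 / 3.095×10⁻⁶ = 32180 N.
σ = P/A = 32180/850 = 37.86 MPa.

σ ≈ 37.9 MPa (tensile)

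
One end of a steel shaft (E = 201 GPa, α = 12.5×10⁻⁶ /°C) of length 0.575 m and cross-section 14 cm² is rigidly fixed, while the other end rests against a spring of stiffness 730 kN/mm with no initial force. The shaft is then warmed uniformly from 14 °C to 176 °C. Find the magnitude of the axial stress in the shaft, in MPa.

The unrestrained thermal change is αΔT L = 12.5×10⁻⁶ × 162 × 575 = 1.164 mm.
Let P be the compressive force at the spring. The shaft shortens elastically by PL/(AE) and the spring compresses by P/k; together these equal δ_free.
So P = δ_free / [L/(AE) + 1/k] = 1.164 / [ 575/(1400×201×10³) + 1/(730×10³) ].
P = 1.164 / 3.413×10⁻⁶ = 341100 N.
σ = P/A = 341100/1400 = 243.7 MPa.

σ ≈ 244 MPa (compressive)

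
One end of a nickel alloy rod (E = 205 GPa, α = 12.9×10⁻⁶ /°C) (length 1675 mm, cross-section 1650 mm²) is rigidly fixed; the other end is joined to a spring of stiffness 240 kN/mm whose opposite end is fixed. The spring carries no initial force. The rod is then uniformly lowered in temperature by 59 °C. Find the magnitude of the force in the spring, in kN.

If the spring were absent the rod would shorten by αΔT L = 12.9×10⁻⁶ × 59 × 1675 = 1.275 mm.
With a force P in the spring, the elastic change of the rod is PL/(AE) and that of the spring is P/k; compatibility requires their sum to equal δ_free.
P [ L/(AE) + 1/k ] = δ_free → P [ 1675/(1650×205×10³) + 1/(240×10³) ] = 1.275.
P = 1.275 / 9.119×10⁻⁶ = 139800 N.

P ≈ 140 kN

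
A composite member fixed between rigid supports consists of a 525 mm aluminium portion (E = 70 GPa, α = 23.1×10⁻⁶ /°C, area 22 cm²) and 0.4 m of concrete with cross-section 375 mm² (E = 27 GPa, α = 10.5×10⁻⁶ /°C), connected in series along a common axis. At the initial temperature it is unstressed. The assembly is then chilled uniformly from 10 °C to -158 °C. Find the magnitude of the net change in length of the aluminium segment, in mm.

|ΔL| ≈ 1.82 mm

Free thermal contraction of the whole bar: Σ αᵢΔT Lᵢ = 23.1×10⁻⁶×168×525 + 10.5×10⁻⁶×168×400 = 2.743 mm.
The rigid supports impose zero overall length change; the single axial force P common to all segments must satisfy P Σ Lᵢ/(AᵢEᵢ) = δ_free.
The series flexibility is Σ Lᵢ/(AᵢEᵢ) = 525/(2200×70×10³) + 400/(375×27×10³) = 4.292×10⁻⁵ mm/N.
Hence P = δ_free / Σ(L/AE) = 2.743/4.292×10⁻⁵ = 63.92 kN (tensile).
For the aluminium segment, free thermal change = 23.1×10⁻⁶×168×525 = 2.037 mm and elastic change from P = 63920×525/(2200×70×10³) = 0.2179 mm; these oppose, so the net change is 1.82 mm (segment shortens).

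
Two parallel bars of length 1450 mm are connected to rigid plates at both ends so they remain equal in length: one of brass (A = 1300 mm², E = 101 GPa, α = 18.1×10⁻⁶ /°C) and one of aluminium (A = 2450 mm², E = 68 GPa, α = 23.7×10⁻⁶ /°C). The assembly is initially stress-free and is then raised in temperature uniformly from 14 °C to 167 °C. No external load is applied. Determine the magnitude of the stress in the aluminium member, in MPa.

σ ≈ 25.7 MPa (compressive)

The aluminium has the larger α, so on heating it would change length more than the brass if both were free. The rigid plates force a common final length, so the aluminium is put into compression and the brass into tension, with equal and opposite forces P (no external load).
Setting the final lengths equal and cancelling L: (α₁ − α₂)ΔT = P/(A₁E₁) + P/(A₂E₂).
|α₁ − α₂|·ΔT = 5.6×10⁻⁶ × 153 = 0.0008568.
1/(A₁E₁) + 1/(A₂E₂) = 1/(1300×101×10³) + 1/(2450×68×10³) = 1.362×10⁻⁸ N⁻¹.
P = 0.0008568 / 1.362×10⁻⁸ = 62910 N = 62.91 kN.
σ_{aluminium} = P/A₂ = 62910/2450 = 25.68 MPa, compressive.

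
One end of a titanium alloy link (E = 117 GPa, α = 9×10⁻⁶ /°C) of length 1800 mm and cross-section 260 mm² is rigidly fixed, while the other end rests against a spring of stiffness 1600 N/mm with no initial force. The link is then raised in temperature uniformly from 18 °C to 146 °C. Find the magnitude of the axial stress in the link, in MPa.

The unrestrained thermal change is αΔT L = 9×10⁻⁶ × 128 × 1800 = 2.074 mm.
With a force P in the spring, the elastic change of the link is PL/(AE) and that of the spring is P/k; compatibility requires their sum to equal δ_free.
So P = δ_free / [L/(AE) + 1/k] = 2.074 / [ 1800/(260×117×10³) + 1/(1600) ].
P = 2.074 / 0.0006842 = 3031 N.
σ = P/A = 3031/260 = 11.66 MPa.

σ ≈ 11.7 MPa (compressive)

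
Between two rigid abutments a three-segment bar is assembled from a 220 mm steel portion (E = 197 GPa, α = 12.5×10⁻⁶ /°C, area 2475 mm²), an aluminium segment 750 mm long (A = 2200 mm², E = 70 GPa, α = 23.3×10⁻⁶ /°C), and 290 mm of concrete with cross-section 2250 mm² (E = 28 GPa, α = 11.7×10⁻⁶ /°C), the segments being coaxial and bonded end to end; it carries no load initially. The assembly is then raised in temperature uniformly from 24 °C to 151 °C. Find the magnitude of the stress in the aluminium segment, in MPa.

σ ≈ 137 MPa (compressive)

With the walls removed the bar would change length by δ_free = Σ αᵢΔT Lᵢ = 12.5×10⁻⁶×127×220 + 23.3×10⁻⁶×127×750 + 11.7×10⁻⁶×127×290 = 2.999 mm.
The walls prevent any net length change, so an axial force P (same in every segment) develops. Compatibility: P · Σ Lᵢ/(AᵢEᵢ) = δ_free.
Σ Lᵢ/(AᵢEᵢ) = 220/(2475×197×10³) + 750/(2200×70×10³) + 290/(2250×28×10³) = 9.925×10⁻⁶ mm/N.
Hence P = δ_free / Σ(L/AE) = 2.999/9.925×10⁻⁶ = 302.2 kN (compressive).
σ_{aluminium} = P / A = 302200 / 2200 = 137.4 MPa.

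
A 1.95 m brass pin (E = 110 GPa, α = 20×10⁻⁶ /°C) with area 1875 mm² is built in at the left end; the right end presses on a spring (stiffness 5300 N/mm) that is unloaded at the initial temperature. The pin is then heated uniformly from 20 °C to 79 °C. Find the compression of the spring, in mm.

δ ≈ 2.19 mm

If the spring were absent the pin would lengthen by αΔT L = 20×10⁻⁶ × 59 × 1950 = 2.301 mm.
Let P be the compressive force at the spring. The pin shortens elastically by PL/(AE) and the spring compresses by P/k; together these equal δ_free.
P [ L/(AE) + 1/k ] = δ_free → P [ 1950/(1875×110×10³) + 1/(5300) ] = 2.301.
P = 2.301 / 0.0001981 = 11610 N.
Spring compression = P/k = 11610/(5300) = 2.191 mm.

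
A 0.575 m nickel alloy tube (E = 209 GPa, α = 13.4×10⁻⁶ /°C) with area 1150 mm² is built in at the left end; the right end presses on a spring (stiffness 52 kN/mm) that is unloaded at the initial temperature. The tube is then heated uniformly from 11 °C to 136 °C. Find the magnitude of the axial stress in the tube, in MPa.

Free thermal expansion: δ_free = αΔT L = 13.4×10⁻⁶ × 125 × 575 = 0.9631 mm.
With a force P in the spring, the elastic change of the tube is PL/(AE) and that of the spring is P/k; compatibility requires their sum to equal δ_free.
P [ L/(AE) + 1/k ] = δ_free → P [ 575/(1150×209×10³) + 1/(52×10³) ] = 0.9631.
P = 0.9631 / 2.162×10⁻⁵ = 44540 N.
σ = P/A = 44540/1150 = 38.73 MPa.

σ ≈ 38.7 MPa (compressive)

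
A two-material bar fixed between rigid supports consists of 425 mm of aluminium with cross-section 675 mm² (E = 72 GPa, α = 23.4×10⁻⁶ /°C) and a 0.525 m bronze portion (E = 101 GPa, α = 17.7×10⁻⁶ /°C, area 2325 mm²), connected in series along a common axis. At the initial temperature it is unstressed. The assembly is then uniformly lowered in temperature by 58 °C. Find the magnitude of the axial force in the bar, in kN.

P ≈ 102 kN (tensile)

If the supports were absent, the total length change would be Σ αᵢΔT Lᵢ = 23.4×10⁻⁶×58×425 + 17.7×10⁻⁶×58×525 = 1.116 mm.
The walls prevent any net length change, so an axial force P (same in every segment) develops. Compatibility: P · Σ Lᵢ/(AᵢEᵢ) = δ_free.
The series flexibility is Σ Lᵢ/(AᵢEᵢ) = 425/(675×72×10³) + 525/(2325×101×10³) = 1.098×10⁻⁵ mm/N.
P = 1.116 / 1.098×10⁻⁵ = 101600 N = 101.6 kN, tensile.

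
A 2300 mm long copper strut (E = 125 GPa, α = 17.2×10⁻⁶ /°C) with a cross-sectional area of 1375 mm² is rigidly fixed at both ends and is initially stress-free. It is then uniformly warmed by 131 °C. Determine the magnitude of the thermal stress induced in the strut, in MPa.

σ ≈ 282 MPa (compressive)

Because both ends are immovable the net strain is zero, and the suppressed thermal strain is αΔT = 17.2×10⁻⁶ × 131 = 2253.2×10⁻⁶.
σ = EαΔT = 125×10³ × 17.2×10⁻⁶ × 131 = 281.6 MPa (compressive; the strut is trying to expand).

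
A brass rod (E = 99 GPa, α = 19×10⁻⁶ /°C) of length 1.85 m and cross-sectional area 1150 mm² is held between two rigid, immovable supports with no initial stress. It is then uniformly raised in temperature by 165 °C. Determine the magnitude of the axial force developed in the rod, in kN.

With zero net strain, σ = E·αΔT = 99 GPa × 19×10⁻⁶ × 165 = 310.4 MPa.
P = AEαΔT = 1150 × 99×10³ × 19×10⁻⁶ × 165 = 356.9 kN (compressive).

P ≈ 357 kN (compressive)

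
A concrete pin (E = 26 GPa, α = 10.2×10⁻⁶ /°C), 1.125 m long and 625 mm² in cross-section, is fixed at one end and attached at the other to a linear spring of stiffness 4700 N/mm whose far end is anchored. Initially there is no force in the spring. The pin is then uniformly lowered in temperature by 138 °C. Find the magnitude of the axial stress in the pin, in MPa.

If the spring were absent the pin would shorten by αΔT L = 10.2×10⁻⁶ × 138 × 1125 = 1.584 mm.
Let P be the tensile force in the spring. The pin extends elastically by PL/(AE) and the spring stretches by P/k; together these equal δ_free.
So P = δ_free / [L/(AE) + 1/k] = 1.584 / [ 1125/(625×26×10³) + 1/(4700) ].
P = 1.584 / 0.000282 = 5615 N.
σ = P/A = 5615/625 = 8.985 MPa.

σ ≈ 8.98 MPa (tensile)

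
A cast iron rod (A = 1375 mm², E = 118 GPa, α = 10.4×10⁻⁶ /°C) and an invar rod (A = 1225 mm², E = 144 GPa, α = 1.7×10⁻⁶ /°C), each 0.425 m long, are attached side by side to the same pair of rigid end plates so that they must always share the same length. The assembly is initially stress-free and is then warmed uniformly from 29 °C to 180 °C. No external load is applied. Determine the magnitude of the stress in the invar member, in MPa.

σ ≈ 90.6 MPa (tensile)

The cast iron has the larger α, so on heating it would change length more than the invar if both were free. The rigid plates force a common final length, so the cast iron is put into compression and the invar into tension, with equal and opposite forces P (no external load).
Equating the net (thermal + elastic) strains gives |α₁ − α₂|·ΔT = P·[1/(A₁E₁) + 1/(A₂E₂)].
|α₁ − α₂|·ΔT = 8.7×10⁻⁶ × 151 = 0.001314.
1/(A₁E₁) + 1/(A₂E₂) = 1/(1375×118×10³) + 1/(1225×144×10³) = 1.183×10⁻⁸ N⁻¹.
So P = 0.001314 / 1.183×10⁻⁸ = 111 kN.
σ_{invar} = P/A₂ = 111000/1225 = 90.63 MPa, tensile.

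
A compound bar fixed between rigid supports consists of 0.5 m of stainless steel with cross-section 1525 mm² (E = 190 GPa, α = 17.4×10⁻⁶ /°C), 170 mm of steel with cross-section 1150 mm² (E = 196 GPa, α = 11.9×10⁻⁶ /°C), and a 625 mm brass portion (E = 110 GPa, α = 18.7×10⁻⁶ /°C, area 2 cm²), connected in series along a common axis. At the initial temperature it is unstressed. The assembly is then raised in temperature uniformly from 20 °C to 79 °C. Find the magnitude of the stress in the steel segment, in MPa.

σ ≈ 37.2 MPa (compressive)

With the walls removed the bar would change length by δ_free = Σ αᵢΔT Lᵢ = 17.4×10⁻⁶×59×500 + 11.9×10⁻⁶×59×170 + 18.7×10⁻⁶×59×625 = 1.322 mm.
The walls prevent any net length change, so an axial force P (same in every segment) develops. Compatibility: P · Σ Lᵢ/(AᵢEᵢ) = δ_free.
The series flexibility is Σ Lᵢ/(AᵢEᵢ) = 500/(1525×190×10³) + 170/(1150×196×10³) + 625/(200×110×10³) = 3.089×10⁻⁵ mm/N.
So P = 1.322 / 3.089×10⁻⁵ = 42.81 kN, compressive.
σ_{steel} = P / A = 42810 / 1150 = 37.22 MPa.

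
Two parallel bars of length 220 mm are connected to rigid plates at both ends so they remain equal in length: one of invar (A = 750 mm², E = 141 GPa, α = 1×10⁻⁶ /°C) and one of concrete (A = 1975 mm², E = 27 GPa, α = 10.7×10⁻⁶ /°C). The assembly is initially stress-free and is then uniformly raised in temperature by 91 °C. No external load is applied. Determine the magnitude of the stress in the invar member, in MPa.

σ ≈ 41.7 MPa (tensile)

Both members must finish at the same length. With the larger α, the concrete tends to over-expand; the plates restrain it, putting the concrete in compression and the invar in tension. With no external load the two internal forces are equal and opposite, magnitude P.
Equating the net (thermal + elastic) strains gives |α₁ − α₂|·ΔT = P·[1/(A₁E₁) + 1/(A₂E₂)].
|α₁ − α₂|·ΔT = 9.7×10⁻⁶ × 91 = 0.0008827.
1/(A₁E₁) + 1/(A₂E₂) = 1/(750×141×10³) + 1/(1975×27×10³) = 2.821×10⁻⁸ N⁻¹.
So P = 0.0008827 / 2.821×10⁻⁸ = 31.29 kN.
σ_{invar} = P/A₁ = 31290/750 = 41.72 MPa, tensile.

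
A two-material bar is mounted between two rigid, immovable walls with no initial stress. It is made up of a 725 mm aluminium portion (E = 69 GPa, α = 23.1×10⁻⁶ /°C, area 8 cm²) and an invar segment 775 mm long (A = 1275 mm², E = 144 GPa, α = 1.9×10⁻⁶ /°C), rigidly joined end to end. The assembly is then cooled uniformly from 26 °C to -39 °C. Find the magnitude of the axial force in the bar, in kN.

Free thermal contraction of the whole bar: Σ αᵢΔT Lᵢ = 23.1×10⁻⁶×65×725 + 1.9×10⁻⁶×65×775 = 1.184 mm.
The walls prevent any net length change, so an axial force P (same in every segment) develops. Compatibility: P · Σ Lᵢ/(AᵢEᵢ) = δ_free.
Σ Lᵢ/(AᵢEᵢ) = 725/(800×69×10³) + 775/(1275×144×10³) = 1.736×10⁻⁵ mm/N.
Hence P = δ_free / Σ(L/AE) = 1.184/1.736×10⁻⁵ = 68.24 kN (tensile).

P ≈ 68.2 kN (tensile)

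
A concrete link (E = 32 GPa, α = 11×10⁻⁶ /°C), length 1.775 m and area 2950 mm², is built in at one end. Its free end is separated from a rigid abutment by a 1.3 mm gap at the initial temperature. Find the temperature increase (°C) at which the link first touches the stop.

The gap closes when αΔT L = 1.3 mm, since the link is still unstressed at that instant.
So ΔT = g/(αL) = 1.3/(11×10⁻⁶ × 1775) = 66.58 °C.

ΔT ≈ 66.6 °C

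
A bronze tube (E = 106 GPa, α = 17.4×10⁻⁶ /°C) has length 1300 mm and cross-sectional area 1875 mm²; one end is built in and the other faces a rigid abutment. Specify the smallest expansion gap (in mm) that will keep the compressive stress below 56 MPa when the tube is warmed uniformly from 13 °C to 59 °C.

With no wall the tube would lengthen by αΔT L = 17.4×10⁻⁶ × 46 × 1300 = 1.041 mm.
At the allowable stress the elastic shortening the wall may impose is σL/E = 56 × 1300 / (106×10³) = 0.6868 mm.
So the gap has to take up the difference, g_min = δ_free − σL/E = 1.041 − 0.6868 = 0.3537 mm.

g ≈ 0.354 mm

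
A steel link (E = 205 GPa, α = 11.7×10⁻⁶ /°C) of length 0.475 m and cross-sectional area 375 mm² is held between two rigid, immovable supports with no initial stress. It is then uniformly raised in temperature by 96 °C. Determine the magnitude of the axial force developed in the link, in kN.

With zero net strain, σ = E·αΔT = 205 GPa × 11.7×10⁻⁶ × 96 = 230.3 MPa.
Axial force P = σA = 230.3 × 375 = 86350 N = 86.35 kN, compressive.

P ≈ 86.3 kN (compressive)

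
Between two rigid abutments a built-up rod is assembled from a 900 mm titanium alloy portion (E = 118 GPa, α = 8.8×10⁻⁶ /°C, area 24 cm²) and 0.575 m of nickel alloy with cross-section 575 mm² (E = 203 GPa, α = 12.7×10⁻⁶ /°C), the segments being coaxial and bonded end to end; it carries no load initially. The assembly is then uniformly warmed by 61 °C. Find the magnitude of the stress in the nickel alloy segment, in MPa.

σ ≈ 199 MPa (compressive)

With the walls removed the bar would change length by δ_free = Σ αᵢΔT Lᵢ = 8.8×10⁻⁶×61×900 + 12.7×10⁻⁶×61×575 = 0.9286 mm.
The rigid supports impose zero overall length change; the single axial force P common to all segments must satisfy P Σ Lᵢ/(AᵢEᵢ) = δ_free.
The series flexibility is Σ Lᵢ/(AᵢEᵢ) = 900/(2400×118×10³) + 575/(575×203×10³) = 8.104×10⁻⁶ mm/N.
So P = 0.9286 / 8.104×10⁻⁶ = 114.6 kN, compressive.
σ_{nickel alloy} = P / A = 114600 / 575 = 199.3 MPa.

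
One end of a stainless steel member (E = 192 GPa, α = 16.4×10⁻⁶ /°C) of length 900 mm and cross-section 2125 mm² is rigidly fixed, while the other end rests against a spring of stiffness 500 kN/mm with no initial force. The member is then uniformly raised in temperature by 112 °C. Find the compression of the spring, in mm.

If the spring were absent the member would lengthen by αΔT L = 16.4×10⁻⁶ × 112 × 900 = 1.653 mm.
With a force P in the spring, the elastic change of the member is PL/(AE) and that of the spring is P/k; compatibility requires their sum to equal δ_free.
P [ L/(AE) + 1/k ] = δ_free → P [ 900/(2125×192×10³) + 1/(500×10³) ] = 1.653.
P = 1.653 / 4.206×10⁻⁶ = 393000 N.
Spring compression = P/k = 393000/(500×10³) = 0.7861 mm.

δ ≈ 0.786 mm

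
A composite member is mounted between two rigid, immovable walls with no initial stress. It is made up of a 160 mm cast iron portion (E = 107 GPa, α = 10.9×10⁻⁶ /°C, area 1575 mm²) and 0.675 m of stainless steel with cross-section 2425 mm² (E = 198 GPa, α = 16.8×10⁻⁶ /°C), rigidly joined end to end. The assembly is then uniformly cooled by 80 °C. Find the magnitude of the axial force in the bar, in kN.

P ≈ 444 kN (tensile)

Free thermal contraction of the whole bar: Σ αᵢΔT Lᵢ = 10.9×10⁻⁶×80×160 + 16.8×10⁻⁶×80×675 = 1.047 mm.
The walls prevent any net length change, so an axial force P (same in every segment) develops. Compatibility: P · Σ Lᵢ/(AᵢEᵢ) = δ_free.
Σ Lᵢ/(AᵢEᵢ) = 160/(1575×107×10³) + 675/(2425×198×10³) = 2.355×10⁻⁶ mm/N.
So P = 1.047 / 2.355×10⁻⁶ = 444.4 kN, tensile.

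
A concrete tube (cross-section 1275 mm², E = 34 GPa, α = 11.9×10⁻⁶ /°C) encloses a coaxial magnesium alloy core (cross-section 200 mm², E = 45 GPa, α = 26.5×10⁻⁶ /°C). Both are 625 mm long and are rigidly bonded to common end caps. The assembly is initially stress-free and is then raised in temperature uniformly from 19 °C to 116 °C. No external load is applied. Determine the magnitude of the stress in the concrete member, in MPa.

σ ≈ 8.28 MPa (tensile)

Equilibrium of a rigid end plate with no external load gives equal and opposite internal forces ±P in the two members. Since α_{magnesium alloy} > α_{concrete}, heating drives the magnesium alloy into compression and the concrete into tension.
Setting the final lengths equal and cancelling L: (α₁ − α₂)ΔT = P/(A₁E₁) + P/(A₂E₂).
|α₁ − α₂|·ΔT = 14.6×10⁻⁶ × 97 = 0.001416.
1/(A₁E₁) + 1/(A₂E₂) = 1/(1275×34×10³) + 1/(200×45×10³) = 1.342×10⁻⁷ N⁻¹.
So P = 0.001416 / 1.342×10⁻⁷ = 10.55 kN.
σ_{concrete} = P/A₁ = 10550/1275 = 8.278 MPa, tensile.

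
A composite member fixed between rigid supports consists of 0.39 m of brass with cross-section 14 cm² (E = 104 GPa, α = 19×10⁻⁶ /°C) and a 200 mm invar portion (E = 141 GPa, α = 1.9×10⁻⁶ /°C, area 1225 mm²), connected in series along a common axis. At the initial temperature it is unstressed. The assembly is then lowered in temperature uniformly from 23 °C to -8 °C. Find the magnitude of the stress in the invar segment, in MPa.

σ ≈ 51.4 MPa (tensile)

With the walls removed the bar would change length by δ_free = Σ αᵢΔT Lᵢ = 19×10⁻⁶×31×390 + 1.9×10⁻⁶×31×200 = 0.2415 mm.
The rigid supports impose zero overall length change; the single axial force P common to all segments must satisfy P Σ Lᵢ/(AᵢEᵢ) = δ_free.
Σ Lᵢ/(AᵢEᵢ) = 390/(1400×104×10³) + 200/(1225×141×10³) = 3.836×10⁻⁶ mm/N.
Hence P = δ_free / Σ(L/AE) = 0.2415/3.836×10⁻⁶ = 62.95 kN (tensile).
σ_{invar} = P / A = 62950 / 1225 = 51.38 MPa.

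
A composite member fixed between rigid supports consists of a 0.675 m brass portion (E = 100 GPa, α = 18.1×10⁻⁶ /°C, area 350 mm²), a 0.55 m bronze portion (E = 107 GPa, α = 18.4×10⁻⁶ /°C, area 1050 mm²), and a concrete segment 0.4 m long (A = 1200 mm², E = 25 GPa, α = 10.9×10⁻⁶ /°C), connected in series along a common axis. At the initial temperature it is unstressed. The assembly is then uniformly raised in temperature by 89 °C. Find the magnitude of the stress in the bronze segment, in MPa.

Free thermal expansion of the whole bar: Σ αᵢΔT Lᵢ = 18.1×10⁻⁶×89×675 + 18.4×10⁻⁶×89×550 + 10.9×10⁻⁶×89×400 = 2.376 mm.
Since the ends are fixed, an axial force P builds up, equal in every segment, with P · Σ Lᵢ/(AᵢEᵢ) = δ_free.
The series flexibility is Σ Lᵢ/(AᵢEᵢ) = 675/(350×100×10³) + 550/(1050×107×10³) + 400/(1200×25×10³) = 3.751×10⁻⁵ mm/N.
P = 2.376 / 3.751×10⁻⁵ = 63340 N = 63.34 kN, compressive.
σ_{bronze} = P / A = 63340 / 1050 = 60.32 MPa.

σ ≈ 60.3 MPa (compressive)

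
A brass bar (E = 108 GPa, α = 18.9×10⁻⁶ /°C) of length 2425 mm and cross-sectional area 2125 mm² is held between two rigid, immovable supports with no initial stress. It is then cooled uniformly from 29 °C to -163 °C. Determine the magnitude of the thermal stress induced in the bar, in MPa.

σ ≈ 392 MPa (tensile)

With length fixed, the mechanical strain must cancel the thermal strain αΔT = 18.9×10⁻⁶ × 192 = 3628.8×10⁻⁶.
Hence σ = E·αΔT = 108×10³ × 3628.8×10⁻⁶ = 391.9 MPa, tensile.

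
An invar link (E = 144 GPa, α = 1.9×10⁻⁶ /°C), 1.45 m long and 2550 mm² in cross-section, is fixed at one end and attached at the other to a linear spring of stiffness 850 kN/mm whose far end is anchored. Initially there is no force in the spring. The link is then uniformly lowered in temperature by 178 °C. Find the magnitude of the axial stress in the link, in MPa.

If the spring were absent the link would shorten by αΔT L = 1.9×10⁻⁶ × 178 × 1450 = 0.4904 mm.
With a force P in the spring, the elastic change of the link is PL/(AE) and that of the spring is P/k; compatibility requires their sum to equal δ_free.
So P = δ_free / [L/(AE) + 1/k] = 0.4904 / [ 1450/(2550×144×10³) + 1/(850×10³) ].
P = 0.4904 / 5.125×10⁻⁶ = 95680 N.
σ = P/A = 95680/2550 = 37.52 MPa.

σ ≈ 37.5 MPa (tensile)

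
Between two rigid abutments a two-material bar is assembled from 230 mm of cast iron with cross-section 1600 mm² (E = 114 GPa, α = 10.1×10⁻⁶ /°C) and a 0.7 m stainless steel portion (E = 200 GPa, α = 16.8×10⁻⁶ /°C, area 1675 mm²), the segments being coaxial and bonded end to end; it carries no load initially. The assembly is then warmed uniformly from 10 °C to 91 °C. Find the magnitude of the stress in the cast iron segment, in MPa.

With the walls removed the bar would change length by δ_free = Σ αᵢΔT Lᵢ = 10.1×10⁻⁶×81×230 + 16.8×10⁻⁶×81×700 = 1.141 mm.
Since the ends are fixed, an axial force P builds up, equal in every segment, with P · Σ Lᵢ/(AᵢEᵢ) = δ_free.
The series flexibility is Σ Lᵢ/(AᵢEᵢ) = 230/(1600×114×10³) + 700/(1675×200×10³) = 3.351×10⁻⁶ mm/N.
P = 1.141 / 3.351×10⁻⁶ = 340500 N = 340.5 kN, compressive.
σ_{cast iron} = P / A = 340500 / 1600 = 212.8 MPa.

σ ≈ 213 MPa (compressive)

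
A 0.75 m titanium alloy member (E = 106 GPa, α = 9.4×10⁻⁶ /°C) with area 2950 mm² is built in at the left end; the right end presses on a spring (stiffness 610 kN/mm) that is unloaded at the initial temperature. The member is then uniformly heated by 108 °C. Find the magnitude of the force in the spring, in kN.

Free thermal expansion: δ_free = αΔT L = 9.4×10⁻⁶ × 108 × 750 = 0.7614 mm.
With a force P in the spring, the elastic change of the member is PL/(AE) and that of the spring is P/k; compatibility requires their sum to equal δ_free.
P [ L/(AE) + 1/k ] = δ_free → P [ 750/(2950×106×10³) + 1/(610×10³) ] = 0.7614.
P = 0.7614 / 4.038×10⁻⁶ = 188600 N.

P ≈ 189 kN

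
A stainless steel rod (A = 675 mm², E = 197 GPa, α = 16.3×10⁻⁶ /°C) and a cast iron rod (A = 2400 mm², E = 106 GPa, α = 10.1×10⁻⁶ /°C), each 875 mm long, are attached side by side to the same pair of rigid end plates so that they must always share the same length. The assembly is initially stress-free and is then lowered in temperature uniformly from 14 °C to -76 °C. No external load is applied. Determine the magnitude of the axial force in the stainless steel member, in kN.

Both members must finish at the same length. With the larger α, the stainless steel tends to over-contract; the plates restrain it, putting the stainless steel in tension and the cast iron in compression. With no external load the two internal forces are equal and opposite, magnitude P.
Compatibility of the two members (thermal + elastic change equal): (α₁ − α₂)ΔT = P·[1/(A₁E₁) + 1/(A₂E₂)].
|α₁ − α₂|·ΔT = 6.2×10⁻⁶ × 90 = 0.000558.
1/(A₁E₁) + 1/(A₂E₂) = 1/(675×197×10³) + 1/(2400×106×10³) = 1.145×10⁻⁸ N⁻¹.
So P = 0.000558 / 1.145×10⁻⁸ = 48.73 kN.

P ≈ 48.7 kN (tensile in the stainless steel)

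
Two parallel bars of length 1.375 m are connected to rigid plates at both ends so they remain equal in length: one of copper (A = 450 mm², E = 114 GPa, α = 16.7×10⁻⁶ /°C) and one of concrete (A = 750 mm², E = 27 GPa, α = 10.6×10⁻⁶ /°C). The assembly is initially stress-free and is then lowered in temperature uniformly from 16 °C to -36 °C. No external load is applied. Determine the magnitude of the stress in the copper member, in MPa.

The copper has the larger α, so on cooling it would change length more than the concrete if both were free. The rigid plates force a common final length, so the copper is put into tension and the concrete into compression, with equal and opposite forces P (no external load).
Setting the final lengths equal and cancelling L: (α₁ − α₂)ΔT = P/(A₁E₁) + P/(A₂E₂).
|α₁ − α₂|·ΔT = 6.1×10⁻⁶ × 52 = 0.0003172.
1/(A₁E₁) + 1/(A₂E₂) = 1/(450×114×10³) + 1/(750×27×10³) = 6.888×10⁻⁸ N⁻¹.
P = 0.0003172 / 6.888×10⁻⁸ = 4605 N = 4.605 kN.
σ_{copper} = P/A₁ = 4605/450 = 10.23 MPa, tensile.

σ ≈ 10.2 MPa (tensile)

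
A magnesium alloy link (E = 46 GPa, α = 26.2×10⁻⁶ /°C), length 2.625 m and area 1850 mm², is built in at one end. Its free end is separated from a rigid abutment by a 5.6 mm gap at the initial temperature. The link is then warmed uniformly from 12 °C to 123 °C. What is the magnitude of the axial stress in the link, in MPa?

σ ≈ 35.6 MPa (compressive)

Free thermal elongation = αΔT L = 26.2×10⁻⁶ × 111 × 2625 = 7.634 mm.
This exceeds the 5.6 mm gap, so the wall pushes back. The portion of expansion that must be recovered elastically is δ_free − gap = 7.634 − 5.6 = 2.034 mm.
That suppressed elongation corresponds to σ = E·Δ/L = 46×10³ × 2.034/2625 = 35.64 MPa.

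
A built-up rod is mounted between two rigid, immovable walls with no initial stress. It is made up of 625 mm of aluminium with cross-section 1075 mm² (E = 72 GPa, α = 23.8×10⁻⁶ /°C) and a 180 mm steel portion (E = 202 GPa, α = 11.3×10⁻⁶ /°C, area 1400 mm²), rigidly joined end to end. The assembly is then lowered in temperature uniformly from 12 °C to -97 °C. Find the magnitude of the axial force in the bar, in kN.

P ≈ 212 kN (tensile)

With the walls removed the bar would change length by δ_free = Σ αᵢΔT Lᵢ = 23.8×10⁻⁶×109×625 + 11.3×10⁻⁶×109×180 = 1.843 mm.
The rigid supports impose zero overall length change; the single axial force P common to all segments must satisfy P Σ Lᵢ/(AᵢEᵢ) = δ_free.
The series flexibility is Σ Lᵢ/(AᵢEᵢ) = 625/(1075×72×10³) + 180/(1400×202×10³) = 8.711×10⁻⁶ mm/N.
P = 1.843 / 8.711×10⁻⁶ = 211600 N = 211.6 kN, tensile.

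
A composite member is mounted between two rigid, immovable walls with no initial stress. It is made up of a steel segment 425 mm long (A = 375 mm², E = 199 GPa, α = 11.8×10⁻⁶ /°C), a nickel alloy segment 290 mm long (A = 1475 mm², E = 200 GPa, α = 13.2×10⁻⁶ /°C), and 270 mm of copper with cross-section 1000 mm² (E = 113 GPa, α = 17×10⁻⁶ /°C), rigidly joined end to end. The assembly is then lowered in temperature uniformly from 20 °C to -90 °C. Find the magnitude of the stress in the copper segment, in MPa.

If the supports were absent, the total length change would be Σ αᵢΔT Lᵢ = 11.8×10⁻⁶×110×425 + 13.2×10⁻⁶×110×290 + 17×10⁻⁶×110×270 = 1.478 mm.
The rigid supports impose zero overall length change; the single axial force P common to all segments must satisfy P Σ Lᵢ/(AᵢEᵢ) = δ_free.
Σ Lᵢ/(AᵢEᵢ) = 425/(375×199×10³) + 290/(1475×200×10³) + 270/(1000×113×10³) = 9.068×10⁻⁶ mm/N.
Hence P = δ_free / Σ(L/AE) = 1.478/9.068×10⁻⁶ = 163 kN (tensile).
σ_{copper} = P / A = 163000 / 1000 = 163 MPa.

σ ≈ 163 MPa (tensile)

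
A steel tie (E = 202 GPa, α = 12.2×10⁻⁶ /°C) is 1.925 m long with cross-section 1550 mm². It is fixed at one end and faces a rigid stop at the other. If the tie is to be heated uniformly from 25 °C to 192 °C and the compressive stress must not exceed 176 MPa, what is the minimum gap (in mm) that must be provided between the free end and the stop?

g ≈ 2.24 mm

Free expansion if unrestrained: δ_free = αΔT L = 12.2×10⁻⁶ × 167 × 1925 = 3.922 mm.
A stress of 176 MPa corresponds to the wall pushing the tie back by σL/E = 176×1925/(202×10³) = 1.677 mm.
The gap must absorb the remainder: g_min = 3.922 − 1.677 = 2.245 mm.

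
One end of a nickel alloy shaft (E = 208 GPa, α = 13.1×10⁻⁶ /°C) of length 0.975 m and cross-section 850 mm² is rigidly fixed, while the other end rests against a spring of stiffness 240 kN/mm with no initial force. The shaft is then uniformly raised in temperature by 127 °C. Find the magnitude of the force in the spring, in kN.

The unrestrained thermal change is αΔT L = 13.1×10⁻⁶ × 127 × 975 = 1.622 mm.
Let P be the compressive force at the spring. The shaft shortens elastically by PL/(AE) and the spring compresses by P/k; together these equal δ_free.
So P = δ_free / [L/(AE) + 1/k] = 1.622 / [ 975/(850×208×10³) + 1/(240×10³) ].
P = 1.622 / 9.681×10⁻⁶ = 167500 N.

P ≈ 168 kN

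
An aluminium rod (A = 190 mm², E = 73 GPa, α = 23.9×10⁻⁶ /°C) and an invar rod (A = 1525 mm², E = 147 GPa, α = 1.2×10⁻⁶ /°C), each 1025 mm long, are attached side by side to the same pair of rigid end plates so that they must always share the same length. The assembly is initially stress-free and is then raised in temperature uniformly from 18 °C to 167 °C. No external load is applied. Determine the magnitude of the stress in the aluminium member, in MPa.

σ ≈ 233 MPa (compressive)

The aluminium has the larger α, so on heating it would change length more than the invar if both were free. The rigid plates force a common final length, so the aluminium is put into compression and the invar into tension, with equal and opposite forces P (no external load).
Compatibility of the two members (thermal + elastic change equal): (α₁ − α₂)ΔT = P·[1/(A₁E₁) + 1/(A₂E₂)].
|α₁ − α₂|·ΔT = 22.7×10⁻⁶ × 149 = 0.003382.
1/(A₁E₁) + 1/(A₂E₂) = 1/(190×73×10³) + 1/(1525×147×10³) = 7.656×10⁻⁸ N⁻¹.
P = 0.003382 / 7.656×10⁻⁸ = 44180 N = 44.18 kN.
σ_{aluminium} = P/A₁ = 44180/190 = 232.5 MPa, compressive.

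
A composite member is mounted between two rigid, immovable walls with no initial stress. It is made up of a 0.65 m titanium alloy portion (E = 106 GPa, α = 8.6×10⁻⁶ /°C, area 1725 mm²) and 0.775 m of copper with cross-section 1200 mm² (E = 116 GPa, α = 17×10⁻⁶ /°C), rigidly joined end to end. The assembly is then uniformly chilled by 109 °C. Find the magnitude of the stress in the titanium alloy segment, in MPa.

σ ≈ 130 MPa (tensile)

With the walls removed the bar would change length by δ_free = Σ αᵢΔT Lᵢ = 8.6×10⁻⁶×109×650 + 17×10⁻⁶×109×775 = 2.045 mm.
Since the ends are fixed, an axial force P builds up, equal in every segment, with P · Σ Lᵢ/(AᵢEᵢ) = δ_free.
Σ Lᵢ/(AᵢEᵢ) = 650/(1725×106×10³) + 775/(1200×116×10³) = 9.122×10⁻⁶ mm/N.
Hence P = δ_free / Σ(L/AE) = 2.045/9.122×10⁻⁶ = 224.2 kN (tensile).
σ_{titanium alloy} = P / A = 224200 / 1725 = 130 MPa.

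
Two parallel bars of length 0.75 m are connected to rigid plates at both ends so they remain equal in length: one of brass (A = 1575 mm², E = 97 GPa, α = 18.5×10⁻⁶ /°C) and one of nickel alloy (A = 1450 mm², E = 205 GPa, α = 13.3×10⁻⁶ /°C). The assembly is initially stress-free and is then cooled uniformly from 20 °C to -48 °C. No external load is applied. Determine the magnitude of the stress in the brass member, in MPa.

σ ≈ 22.7 MPa (tensile)

The brass has the larger α, so on cooling it would change length more than the nickel alloy if both were free. The rigid plates force a common final length, so the brass is put into tension and the nickel alloy into compression, with equal and opposite forces P (no external load).
Setting the final lengths equal and cancelling L: (α₁ − α₂)ΔT = P/(A₁E₁) + P/(A₂E₂).
|α₁ − α₂|·ΔT = 5.2×10⁻⁶ × 68 = 0.0003536.
1/(A₁E₁) + 1/(A₂E₂) = 1/(1575×97×10³) + 1/(1450×205×10³) = 9.91×10⁻⁹ N⁻¹.
So P = 0.0003536 / 9.91×10⁻⁹ = 35.68 kN.
σ_{brass} = P/A₁ = 35680/1575 = 22.66 MPa, tensile.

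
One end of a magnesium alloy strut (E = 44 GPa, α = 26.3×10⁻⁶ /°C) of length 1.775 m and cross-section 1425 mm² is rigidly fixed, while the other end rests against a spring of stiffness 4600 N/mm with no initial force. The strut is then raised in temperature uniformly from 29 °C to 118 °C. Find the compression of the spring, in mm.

If the spring were absent the strut would lengthen by αΔT L = 26.3×10⁻⁶ × 89 × 1775 = 4.155 mm.
With a force P in the spring, the elastic change of the strut is PL/(AE) and that of the spring is P/k; compatibility requires their sum to equal δ_free.
P [ L/(AE) + 1/k ] = δ_free → P [ 1775/(1425×44×10³) + 1/(4600) ] = 4.155.
P = 4.155 / 0.0002457 = 16910 N.
Spring compression = P/k = 16910/(4600) = 3.676 mm.

δ ≈ 3.68 mm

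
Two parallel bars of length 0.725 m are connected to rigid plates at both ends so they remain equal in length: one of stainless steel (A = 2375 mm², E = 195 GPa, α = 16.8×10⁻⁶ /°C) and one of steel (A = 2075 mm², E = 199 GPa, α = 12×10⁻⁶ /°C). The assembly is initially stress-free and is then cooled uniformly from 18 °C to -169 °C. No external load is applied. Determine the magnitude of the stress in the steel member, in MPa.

Equilibrium of a rigid end plate with no external load gives equal and opposite internal forces ±P in the two members. Since α_{stainless steel} > α_{steel}, cooling drives the stainless steel into tension and the steel into compression.
Equating the net (thermal + elastic) strains gives |α₁ − α₂|·ΔT = P·[1/(A₁E₁) + 1/(A₂E₂)].
|α₁ − α₂|·ΔT = 4.8×10⁻⁶ × 187 = 0.0008976.
1/(A₁E₁) + 1/(A₂E₂) = 1/(2375×195×10³) + 1/(2075×199×10³) = 4.581×10⁻⁹ N⁻¹.
So P = 0.0008976 / 4.581×10⁻⁹ = 195.9 kN.
σ_{steel} = P/A₂ = 195900/2075 = 94.43 MPa, compressive.

σ ≈ 94.4 MPa (compressive)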